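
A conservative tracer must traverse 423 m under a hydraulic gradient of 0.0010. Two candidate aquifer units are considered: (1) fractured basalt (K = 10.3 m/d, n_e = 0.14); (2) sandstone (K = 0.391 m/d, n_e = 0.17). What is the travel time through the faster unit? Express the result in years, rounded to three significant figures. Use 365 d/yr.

15.8 years

Unit 1 (fractured basalt): v = 10.3×0.0010/0.14 = 0.07357 m/d, t = 423/0.07357 = 5750 d
Unit 2 (sandstone): v = 0.391×0.0010/0.17 = 0.002300 m/d, t = 423/0.002300 = 183900 d
Faster: 5750 d / 365 = 15.8 yr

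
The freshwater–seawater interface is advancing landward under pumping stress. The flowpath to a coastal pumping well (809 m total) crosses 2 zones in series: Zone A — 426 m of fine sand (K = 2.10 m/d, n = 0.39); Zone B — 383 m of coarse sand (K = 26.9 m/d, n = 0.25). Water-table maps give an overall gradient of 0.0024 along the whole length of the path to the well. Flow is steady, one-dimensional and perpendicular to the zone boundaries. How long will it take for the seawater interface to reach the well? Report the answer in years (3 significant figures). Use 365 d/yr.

80.2 years

Steady 1-D flow in series ⇒ the Darcy flux q is identical in every zone and the zone head losses add (resistances L/K in series).
Σ(L/K) = 426/2.10 + 383/26.9 = 202.9 + 14.24 = 217.1 d
K_eq = L_total / Σ(L/K) = 809 / 217.1 = 3.726 m/d
q = K_eq · i = 3.726 × 0.0024 = 0.008944 m/d (same in every zone)
Zone A: v = q/n = 0.008944/0.39 = 0.02293 m/d → t_A = 426/0.02293 = 18580 d
Zone B: v = q/n = 0.008944/0.25 = 0.03577 m/d → t_B = 383/0.03577 = 10710 d
Total t = 18580 + 10710 = 29280 d
   = 29280 / 365 = 80.2 yr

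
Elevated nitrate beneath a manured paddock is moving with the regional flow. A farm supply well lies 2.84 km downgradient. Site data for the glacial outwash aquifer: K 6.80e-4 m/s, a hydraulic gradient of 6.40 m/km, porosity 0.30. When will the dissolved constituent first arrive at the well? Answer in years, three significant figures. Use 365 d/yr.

K = 6.80e-4 m/s × 86400 s/d = 58.75 m/d
Darcy flux q = K·i = 58.75 × 0.0064 = 0.3760 m/d
v_s = q/n_e = 0.3760/0.30 = 1.253 m/d
L = 2.84 km = 2840 m
t = L / v = 2840 / 1.253 = 2266 d
   = 2266 / 365 = 6.21 yr

6.21 years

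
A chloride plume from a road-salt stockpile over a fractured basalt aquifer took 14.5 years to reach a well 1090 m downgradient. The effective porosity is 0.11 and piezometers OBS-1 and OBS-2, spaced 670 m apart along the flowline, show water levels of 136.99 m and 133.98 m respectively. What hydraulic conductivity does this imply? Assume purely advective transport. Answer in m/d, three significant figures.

5.04 m/d

Hydraulic gradient i = (136.99 − 133.98) / 670 = 3.01 / 670 = 0.004493
t = 14.5 years = 5293 d
v = L / t = 1090 / 5293 = 0.2060 m/d
K = v · n / i = 0.2060 × 0.11 / 0.004493 = 5.04 m/d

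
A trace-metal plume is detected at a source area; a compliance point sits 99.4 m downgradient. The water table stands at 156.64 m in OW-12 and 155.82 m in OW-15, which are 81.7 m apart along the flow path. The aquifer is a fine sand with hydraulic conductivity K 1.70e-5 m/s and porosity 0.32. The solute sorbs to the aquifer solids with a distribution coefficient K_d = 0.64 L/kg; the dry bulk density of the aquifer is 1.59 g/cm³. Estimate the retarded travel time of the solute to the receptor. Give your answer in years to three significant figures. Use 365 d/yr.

24.7 years

Hydraulic gradient i = (156.64 − 155.82) / 81.7 = 0.82 / 81.7 = 0.01004
K = 1.70e-5 m/s × 86400 s/d = 1.469 m/d
q = Ki = 1.469 × 0.01004 = 0.01474 m/d
v_s = q/n_e = 0.01474/0.32 = 0.04607 m/d
Retardation R = 1 + ρ_b·K_d/n = 1 + 1.59×0.64/0.32 = 4.180
Contaminant velocity v_c = v/R = 0.04607/4.180 = 0.01102 m/d
t = L/v_c = 99.4/0.01102 = 9019 d
   = 9019/365 = 24.7 yr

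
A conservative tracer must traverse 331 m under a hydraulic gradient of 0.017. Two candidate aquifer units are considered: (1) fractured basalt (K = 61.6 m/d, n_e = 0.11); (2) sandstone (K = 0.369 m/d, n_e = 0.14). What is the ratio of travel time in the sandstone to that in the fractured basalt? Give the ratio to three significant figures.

212

Unit 1 (fractured basalt): v = 61.6×0.017/0.11 = 9.520 m/d, t = 331/9.520 = 34.77 d
Unit 2 (sandstone): v = 0.369×0.017/0.14 = 0.04481 m/d, t = 331/0.04481 = 7387 d
t(sandstone) / t(fractured basalt) = 7387/34.77 = 212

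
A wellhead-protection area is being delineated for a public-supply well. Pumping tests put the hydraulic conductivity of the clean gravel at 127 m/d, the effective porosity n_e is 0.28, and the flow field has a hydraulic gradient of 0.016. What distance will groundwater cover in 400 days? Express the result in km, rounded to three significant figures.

q = Ki = 127 × 0.016 = 2.032 m/d
v_s = q/n_e = 2.032/0.28 = 7.257 m/d
L = v × T = 7.257 × 400 = 2903 m
   = 2.90 km

2.90 km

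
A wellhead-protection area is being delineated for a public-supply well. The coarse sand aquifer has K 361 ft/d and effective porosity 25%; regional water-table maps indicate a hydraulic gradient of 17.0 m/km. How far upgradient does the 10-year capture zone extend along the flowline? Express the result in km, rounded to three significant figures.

K = 361 ft/d × 0.3048 = 110.0 m/d
Specific discharge q = 110.0 × 0.017 = 1.871 m/d
Seepage velocity v = q / n = 1.871 / 0.25 = 7.482 m/d
T = 10 yr × 365 = 3650 d
L = v × T = 7.482 × 3650 = 27310 m
   = 27.3 km

27.3 km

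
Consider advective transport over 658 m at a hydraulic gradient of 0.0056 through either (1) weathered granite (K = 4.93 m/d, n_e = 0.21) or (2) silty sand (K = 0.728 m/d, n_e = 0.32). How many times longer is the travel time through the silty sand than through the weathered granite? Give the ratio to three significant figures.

10.3

Unit 1 (weathered granite): v = 4.93×0.0056/0.21 = 0.1315 m/d, t = 658/0.1315 = 5005 d
Unit 2 (silty sand): v = 0.728×0.0056/0.32 = 0.01274 m/d, t = 658/0.01274 = 51650 d
t(silty sand) / t(weathered granite) = 51650/5005 = 10.3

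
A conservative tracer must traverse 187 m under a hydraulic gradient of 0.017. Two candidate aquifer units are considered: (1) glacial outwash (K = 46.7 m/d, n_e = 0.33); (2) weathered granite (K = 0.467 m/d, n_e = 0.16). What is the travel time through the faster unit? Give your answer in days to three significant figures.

77.7 days

Unit 1 (glacial outwash): v = 46.7×0.017/0.33 = 2.406 m/d, t = 187/2.406 = 77.73 d
Unit 2 (weathered granite): v = 0.467×0.017/0.16 = 0.04962 m/d, t = 187/0.04962 = 3769 d
Faster unit: t = 77.7 d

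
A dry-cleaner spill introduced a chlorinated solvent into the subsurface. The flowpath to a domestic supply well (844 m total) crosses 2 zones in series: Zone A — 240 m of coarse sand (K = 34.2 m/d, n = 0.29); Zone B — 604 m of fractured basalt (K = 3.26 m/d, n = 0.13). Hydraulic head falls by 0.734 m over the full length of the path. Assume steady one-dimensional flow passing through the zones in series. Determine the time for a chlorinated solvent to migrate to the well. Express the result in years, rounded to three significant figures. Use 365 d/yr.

Continuity: the same q passes through each zone, so ΔH = q·Σ(L_j/K_j) — the zones act as resistances in series.
Σ(L/K) = 240/34.2 + 604/3.26 = 7.018 + 185.3 = 192.3 d
q = ΔH / Σ(L/K) = 0.734 / 192.3 = 0.003817 m/d (same in every zone)
Zone A: v = q/n = 0.003817/0.29 = 0.01316 m/d → t_A = 240/0.01316 = 18230 d
Zone B: v = q/n = 0.003817/0.13 = 0.02936 m/d → t_B = 604/0.02936 = 20570 d
Total t = 18230 + 20570 = 38800 d
   = 38800 / 365 = 106 yr

106 years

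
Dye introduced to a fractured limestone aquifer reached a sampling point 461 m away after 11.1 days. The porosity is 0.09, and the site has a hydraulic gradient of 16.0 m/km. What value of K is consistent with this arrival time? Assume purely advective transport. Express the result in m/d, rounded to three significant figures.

234 m/d

v = L / t = 461 / 11.1 = 41.53 m/d
K = v · n / i = 41.53 × 0.09 / 0.016 = 234 m/d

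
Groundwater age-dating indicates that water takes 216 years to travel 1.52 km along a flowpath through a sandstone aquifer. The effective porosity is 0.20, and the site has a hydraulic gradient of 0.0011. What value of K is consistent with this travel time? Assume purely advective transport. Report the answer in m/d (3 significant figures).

t = 216 years = 78840 d
L = 1.52 km = 1520 m
v = L / t = 1520 / 78840 = 0.01928 m/d
K = v · n / i = 0.01928 × 0.20 / 0.0011 = 3.51 m/d

3.51 m/d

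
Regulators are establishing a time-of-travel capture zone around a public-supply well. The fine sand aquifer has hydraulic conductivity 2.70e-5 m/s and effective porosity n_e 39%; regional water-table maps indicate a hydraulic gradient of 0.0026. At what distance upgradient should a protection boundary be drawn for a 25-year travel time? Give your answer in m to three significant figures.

K = 2.70e-5 m/s × 86400 s/d = 2.333 m/d
q = Ki = 2.333 × 0.0026 = 0.006065 m/d
v_s = q/n_e = 0.006065/0.39 = 0.01555 m/d
T = 25 yr × 365 = 9125 d
L = v × T = 0.01555 × 9125 = 141.9 m

142 m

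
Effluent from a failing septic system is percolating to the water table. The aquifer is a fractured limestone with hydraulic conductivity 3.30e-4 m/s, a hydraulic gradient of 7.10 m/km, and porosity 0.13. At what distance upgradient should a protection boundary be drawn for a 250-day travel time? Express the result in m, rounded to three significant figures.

K = 3.30e-4 m/s × 86400 s/d = 28.51 m/d
Specific discharge q = 28.51 × 0.0071 = 0.2024 m/d
v = Ki/n = 28.51·0.0071/0.13 = 1.557 m/d
L = v × T = 1.557 × 250 = 389.3 m

389 m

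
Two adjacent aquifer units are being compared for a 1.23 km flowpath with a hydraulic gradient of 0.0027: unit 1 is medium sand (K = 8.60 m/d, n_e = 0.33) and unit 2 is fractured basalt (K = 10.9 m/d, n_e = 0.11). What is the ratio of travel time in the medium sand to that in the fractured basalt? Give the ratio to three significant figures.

Unit 1 (medium sand): v = 8.60×0.0027/0.33 = 0.07036 m/d, t = 1230/0.07036 = 17480 d
Unit 2 (fractured basalt): v = 10.9×0.0027/0.11 = 0.2675 m/d, t = 1230/0.2675 = 4597 d
t(medium sand) / t(fractured basalt) = 17480/4597 = 3.80

3.80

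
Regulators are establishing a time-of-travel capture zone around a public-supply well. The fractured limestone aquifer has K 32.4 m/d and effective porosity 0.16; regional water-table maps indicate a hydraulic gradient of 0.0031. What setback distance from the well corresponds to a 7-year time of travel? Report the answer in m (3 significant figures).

Specific discharge q = 32.4 × 0.0031 = 0.1004 m/d
v_s = q/n_e = 0.1004/0.16 = 0.6277 m/d
T = 7 yr × 365 = 2555 d
L = v × T = 0.6277 × 2555 = 1604 m

1600 m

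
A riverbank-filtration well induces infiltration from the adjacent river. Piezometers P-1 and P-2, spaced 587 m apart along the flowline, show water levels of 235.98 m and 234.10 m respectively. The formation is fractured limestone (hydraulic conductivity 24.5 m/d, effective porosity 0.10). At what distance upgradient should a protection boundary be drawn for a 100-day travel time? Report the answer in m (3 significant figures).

78.5 m

Hydraulic gradient i = (235.98 − 234.10) / 587 = 1.88 / 587 = 0.003203
Darcy flux q = K·i = 24.5 × 0.003203 = 0.07847 m/d
v_s = q/n_e = 0.07847/0.10 = 0.7847 m/d
L = v × T = 0.7847 × 100 = 78.47 m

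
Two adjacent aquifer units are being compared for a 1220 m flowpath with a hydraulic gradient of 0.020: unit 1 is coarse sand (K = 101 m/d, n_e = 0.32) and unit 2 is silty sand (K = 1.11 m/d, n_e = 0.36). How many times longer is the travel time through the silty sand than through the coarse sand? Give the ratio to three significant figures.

102

Unit 1 (coarse sand): v = 101×0.020/0.32 = 6.313 m/d, t = 1220/6.313 = 193.3 d
Unit 2 (silty sand): v = 1.11×0.020/0.36 = 0.06167 m/d, t = 1220/0.06167 = 19780 d
t(silty sand) / t(coarse sand) = 19780/193.3 = 102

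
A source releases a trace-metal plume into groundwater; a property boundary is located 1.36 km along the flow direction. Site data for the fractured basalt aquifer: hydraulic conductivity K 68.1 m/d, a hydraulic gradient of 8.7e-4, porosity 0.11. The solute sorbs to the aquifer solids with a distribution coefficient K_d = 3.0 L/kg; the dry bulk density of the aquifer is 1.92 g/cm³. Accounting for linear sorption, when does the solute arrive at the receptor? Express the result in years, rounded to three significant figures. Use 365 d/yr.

Specific discharge q = 68.1 × 8.7e-4 = 0.05925 m/d
v_s = q/n_e = 0.05925/0.11 = 0.5386 m/d
Retardation R = 1 + ρ_b·K_d/n = 1 + 1.92×3.0/0.11 = 53.36
Contaminant velocity v_c = v/R = 0.5386/53.36 = 0.01009 m/d
L = 1.36 km = 1360 m
t = L/v_c = 1360/0.01009 = 134700 d
   = 134700/365 = 369 yr

369 years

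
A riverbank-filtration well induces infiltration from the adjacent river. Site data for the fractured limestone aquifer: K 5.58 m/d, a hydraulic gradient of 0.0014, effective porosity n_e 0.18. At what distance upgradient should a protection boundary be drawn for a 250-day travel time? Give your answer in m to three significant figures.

10.9 m

q = Ki = 5.58 × 0.0014 = 0.007812 m/d
v = Ki/n = 5.58·0.0014/0.18 = 0.04340 m/d
L = v × T = 0.04340 × 250 = 10.85 m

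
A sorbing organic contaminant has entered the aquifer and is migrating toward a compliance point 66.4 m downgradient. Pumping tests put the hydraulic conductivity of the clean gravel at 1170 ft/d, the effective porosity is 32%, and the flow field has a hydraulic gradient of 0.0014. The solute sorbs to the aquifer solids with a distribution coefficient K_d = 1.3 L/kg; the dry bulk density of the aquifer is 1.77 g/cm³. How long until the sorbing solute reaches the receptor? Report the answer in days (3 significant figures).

349 days

K = 1170 ft/d × 0.3048 = 356.6 m/d
Specific discharge q = 356.6 × 0.0014 = 0.4993 m/d
Seepage velocity v = q / n = 0.4993 / 0.32 = 1.560 m/d
Retardation R = 1 + ρ_b·K_d/n = 1 + 1.77×1.3/0.32 = 8.191
Contaminant velocity v_c = v/R = 1.560/8.191 = 0.1905 m/d
t = L/v_c = 66.4/0.1905 = 348.6 d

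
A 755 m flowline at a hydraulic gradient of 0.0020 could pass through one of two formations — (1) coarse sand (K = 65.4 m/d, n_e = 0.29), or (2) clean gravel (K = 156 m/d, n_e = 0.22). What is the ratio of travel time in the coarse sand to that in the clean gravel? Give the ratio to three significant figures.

3.14

Unit 1 (coarse sand): v = 65.4×0.0020/0.29 = 0.4510 m/d, t = 755/0.4510 = 1674 d
Unit 2 (clean gravel): v = 156×0.0020/0.22 = 1.418 m/d, t = 755/1.418 = 532.4 d
t(coarse sand) / t(clean gravel) = 1674/532.4 = 3.14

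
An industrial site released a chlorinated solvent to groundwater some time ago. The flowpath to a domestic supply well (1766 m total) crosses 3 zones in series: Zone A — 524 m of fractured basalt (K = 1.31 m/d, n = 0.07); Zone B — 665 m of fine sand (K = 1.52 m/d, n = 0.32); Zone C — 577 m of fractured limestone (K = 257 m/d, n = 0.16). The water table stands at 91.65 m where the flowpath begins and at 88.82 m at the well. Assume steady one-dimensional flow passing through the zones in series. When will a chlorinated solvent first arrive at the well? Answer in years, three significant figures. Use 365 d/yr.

Total head drop ΔH = 91.65 − 88.82 = 2.83 m
Continuity: the same q passes through each zone, so ΔH = q·Σ(L_j/K_j) — the zones act as resistances in series.
Σ(L/K) = 524/1.31 + 665/1.52 + 577/257 = 400.0 + 437.5 + 2.245 = 839.7 d
q = ΔH / Σ(L/K) = 2.83 / 839.7 = 0.003370 m/d (same in every zone)
Zone A: v = q/n = 0.003370/0.07 = 0.04814 m/d → t_A = 524/0.04814 = 10880 d
Zone B: v = q/n = 0.003370/0.32 = 0.01053 m/d → t_B = 665/0.01053 = 63140 d
Zone C: v = q/n = 0.003370/0.16 = 0.02106 m/d → t_C = 577/0.02106 = 27390 d
Total t = 10880 + 63140 + 27390 = 101400 d
   = 101400 / 365 = 278 yr

278 years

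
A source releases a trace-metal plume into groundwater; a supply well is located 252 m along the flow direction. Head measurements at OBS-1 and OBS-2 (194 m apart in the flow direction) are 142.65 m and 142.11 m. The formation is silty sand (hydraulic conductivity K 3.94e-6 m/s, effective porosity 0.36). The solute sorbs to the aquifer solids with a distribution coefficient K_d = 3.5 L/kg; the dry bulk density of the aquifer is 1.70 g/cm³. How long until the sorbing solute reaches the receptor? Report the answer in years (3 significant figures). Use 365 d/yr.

4600 years

Hydraulic gradient i = (142.65 − 142.11) / 194 = 0.54 / 194 = 0.002784
K = 3.94e-6 m/s × 86400 s/d = 0.3404 m/d
q = Ki = 0.3404 × 0.002784 = 9.475e-4 m/d
v_s = q/n_e = 9.475e-4/0.36 = 0.002632 m/d
Retardation R = 1 + ρ_b·K_d/n = 1 + 1.70×3.5/0.36 = 17.53
Contaminant velocity v_c = v/R = 0.002632/17.53 = 1.502e-4 m/d
t = L/v_c = 252/1.502e-4 = 1.678e6 d
   = 1.678e6/365 = 4600 yr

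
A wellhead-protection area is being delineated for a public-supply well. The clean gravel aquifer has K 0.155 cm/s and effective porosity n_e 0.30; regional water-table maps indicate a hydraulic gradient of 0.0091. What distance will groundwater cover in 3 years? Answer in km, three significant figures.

K = 0.155 cm/s × 864 = 133.9 m/d
Specific discharge q = 133.9 × 0.0091 = 1.219 m/d
Average linear velocity = 1.219 / 0.30 = 4.062 m/d
T = 3 yr × 365 = 1095 d
L = v × T = 4.062 × 1095 = 4448 m
   = 4.45 km

4.45 km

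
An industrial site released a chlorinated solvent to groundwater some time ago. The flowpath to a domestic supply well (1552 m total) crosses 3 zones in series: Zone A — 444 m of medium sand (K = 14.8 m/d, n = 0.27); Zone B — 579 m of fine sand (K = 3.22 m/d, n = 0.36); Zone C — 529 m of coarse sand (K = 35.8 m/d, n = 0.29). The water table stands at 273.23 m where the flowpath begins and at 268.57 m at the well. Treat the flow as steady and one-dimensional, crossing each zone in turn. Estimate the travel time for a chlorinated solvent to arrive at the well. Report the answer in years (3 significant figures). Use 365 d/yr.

Total head drop ΔH = 273.23 − 268.57 = 4.66 m
Continuity: the same q passes through each zone, so ΔH = q·Σ(L_j/K_j) — the zones act as resistances in series.
Σ(L/K) = 444/14.8 + 579/3.22 + 529/35.8 = 30.00 + 179.8 + 14.78 = 224.6 d
q = ΔH / Σ(L/K) = 4.66 / 224.6 = 0.02075 m/d (same in every zone)
Zone A: v = q/n = 0.02075/0.27 = 0.07685 m/d → t_A = 444/0.07685 = 5778 d
Zone B: v = q/n = 0.02075/0.36 = 0.05764 m/d → t_B = 579/0.05764 = 10050 d
Zone C: v = q/n = 0.02075/0.29 = 0.07155 m/d → t_C = 529/0.07155 = 7394 d
Total t = 5778 + 10050 + 7394 = 23220 d
   = 23220 / 365 = 63.6 yr

63.6 years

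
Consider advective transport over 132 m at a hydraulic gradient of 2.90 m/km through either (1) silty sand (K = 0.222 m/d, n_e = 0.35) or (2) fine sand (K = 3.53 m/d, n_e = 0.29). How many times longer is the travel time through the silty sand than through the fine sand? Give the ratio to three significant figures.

Unit 1 (silty sand): v = 0.222×0.0029/0.35 = 0.001839 m/d, t = 132/0.001839 = 71760 d
Unit 2 (fine sand): v = 3.53×0.0029/0.29 = 0.03530 m/d, t = 132/0.03530 = 3739 d
t(silty sand) / t(fine sand) = 71760/3739 = 19.2

19.2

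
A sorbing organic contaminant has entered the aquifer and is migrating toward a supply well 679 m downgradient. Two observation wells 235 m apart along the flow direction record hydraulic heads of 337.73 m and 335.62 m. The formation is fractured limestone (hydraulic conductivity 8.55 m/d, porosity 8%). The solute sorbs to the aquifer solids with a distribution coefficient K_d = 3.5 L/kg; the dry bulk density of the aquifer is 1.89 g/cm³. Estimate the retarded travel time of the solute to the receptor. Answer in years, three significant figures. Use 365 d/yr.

Hydraulic gradient i = (337.73 − 335.62) / 235 = 2.11 / 235 = 0.008979
q = Ki = 8.55 × 0.008979 = 0.07677 m/d
v = Ki/n = 8.55·0.008979/0.08 = 0.9596 m/d
Retardation R = 1 + ρ_b·K_d/n = 1 + 1.89×3.5/0.08 = 83.69
Contaminant velocity v_c = v/R = 0.9596/83.69 = 0.01147 m/d
t = L/v_c = 679/0.01147 = 59220 d
   = 59220/365 = 162 yr

162 years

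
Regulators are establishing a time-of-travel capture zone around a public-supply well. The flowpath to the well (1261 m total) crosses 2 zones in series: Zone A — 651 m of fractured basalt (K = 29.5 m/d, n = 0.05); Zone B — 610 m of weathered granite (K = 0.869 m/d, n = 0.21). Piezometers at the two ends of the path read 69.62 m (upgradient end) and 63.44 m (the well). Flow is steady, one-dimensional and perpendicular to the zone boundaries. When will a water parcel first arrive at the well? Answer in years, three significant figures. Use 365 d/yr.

51.6 years

Total head drop ΔH = 69.62 − 63.44 = 6.18 m
Continuity: the same q passes through each zone, so ΔH = q·Σ(L_j/K_j) — the zones act as resistances in series.
Σ(L/K) = 651/29.5 + 610/0.869 = 22.07 + 702.0 = 724.0 d
q = ΔH / Σ(L/K) = 6.18 / 724.0 = 0.008536 m/d (same in every zone)
Zone A: v = q/n = 0.008536/0.05 = 0.1707 m/d → t_A = 651/0.1707 = 3813 d
Zone B: v = q/n = 0.008536/0.21 = 0.04065 m/d → t_B = 610/0.04065 = 15010 d
Total t = 3813 + 15010 = 18820 d
   = 18820 / 365 = 51.6 yr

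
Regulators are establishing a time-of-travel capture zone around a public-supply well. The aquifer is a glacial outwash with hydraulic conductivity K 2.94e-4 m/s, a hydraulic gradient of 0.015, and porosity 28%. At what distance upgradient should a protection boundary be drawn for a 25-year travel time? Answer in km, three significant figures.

K = 2.94e-4 m/s × 86400 s/d = 25.40 m/d
Specific discharge q = 25.40 × 0.015 = 0.3810 m/d
v = Ki/n = 25.40·0.015/0.28 = 1.361 m/d
T = 25 yr × 365 = 9125 d
L = v × T = 1.361 × 9125 = 12420 m
   = 12.4 km

12.4 km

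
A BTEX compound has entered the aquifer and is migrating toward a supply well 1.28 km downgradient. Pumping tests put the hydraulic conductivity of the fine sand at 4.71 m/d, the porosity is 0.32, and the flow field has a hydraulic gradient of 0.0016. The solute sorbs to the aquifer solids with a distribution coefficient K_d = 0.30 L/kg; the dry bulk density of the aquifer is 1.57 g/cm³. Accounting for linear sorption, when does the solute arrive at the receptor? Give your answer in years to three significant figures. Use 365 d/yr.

Darcy flux q = K·i = 4.71 × 0.0016 = 0.007536 m/d
v_s = q/n_e = 0.007536/0.32 = 0.02355 m/d
Retardation R = 1 + ρ_b·K_d/n = 1 + 1.57×0.30/0.32 = 2.472
Contaminant velocity v_c = v/R = 0.02355/2.472 = 0.009527 m/d
L = 1.28 km = 1280 m
t = L/v_c = 1280/0.009527 = 134400 d
   = 134400/365 = 368 yr

368 years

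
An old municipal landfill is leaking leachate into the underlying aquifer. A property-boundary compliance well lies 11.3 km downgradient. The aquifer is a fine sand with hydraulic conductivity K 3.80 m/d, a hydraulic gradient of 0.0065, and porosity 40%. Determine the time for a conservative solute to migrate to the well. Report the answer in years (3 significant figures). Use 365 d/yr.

501 years

q = Ki = 3.80 × 0.0065 = 0.02470 m/d
v = Ki/n = 3.80·0.0065/0.40 = 0.06175 m/d
L = 11.3 km = 11300 m
t = L / v = 11300 / 0.06175 = 183000 d
   = 183000 / 365 = 501 yr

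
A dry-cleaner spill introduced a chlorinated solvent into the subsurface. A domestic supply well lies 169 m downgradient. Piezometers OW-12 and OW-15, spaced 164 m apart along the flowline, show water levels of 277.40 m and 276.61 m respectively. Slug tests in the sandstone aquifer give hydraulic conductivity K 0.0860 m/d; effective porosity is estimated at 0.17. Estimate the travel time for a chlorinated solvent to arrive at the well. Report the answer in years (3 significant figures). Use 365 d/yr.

Hydraulic gradient i = (277.40 − 276.61) / 164 = 0.79 / 164 = 0.004817
Darcy flux q = K·i = 0.0860 × 0.004817 = 4.143e-4 m/d
v_s = q/n_e = 4.143e-4/0.17 = 0.002437 m/d
t = L / v = 169 / 0.002437 = 69350 d
   = 69350 / 365 = 190 yr

190 years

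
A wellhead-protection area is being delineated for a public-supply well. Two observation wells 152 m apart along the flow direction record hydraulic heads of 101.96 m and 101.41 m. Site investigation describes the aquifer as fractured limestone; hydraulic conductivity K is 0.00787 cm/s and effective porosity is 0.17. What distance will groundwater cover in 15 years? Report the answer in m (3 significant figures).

Hydraulic gradient i = (101.96 − 101.41) / 152 = 0.55 / 152 = 0.003618
K = 0.00787 cm/s × 864 = 6.800 m/d
Darcy flux q = K·i = 6.800 × 0.003618 = 0.02460 m/d
Average linear velocity = 0.02460 / 0.17 = 0.1447 m/d
T = 15 yr × 365 = 5475 d
L = v × T = 0.1447 × 5475 = 792.4 m

792 m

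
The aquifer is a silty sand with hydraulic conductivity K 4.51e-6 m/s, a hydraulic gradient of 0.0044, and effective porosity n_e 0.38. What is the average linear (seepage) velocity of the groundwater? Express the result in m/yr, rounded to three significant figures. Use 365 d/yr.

K = 4.51e-6 m/s × 86400 s/d = 0.3897 m/d
Darcy flux q = K·i = 0.3897 × 0.0044 = 0.001715 m/d
Seepage velocity v = q / n = 0.001715 / 0.38 = 0.004512 m/d
   = 0.004512 × 365 = 1.65 m/yr

1.65 m/yr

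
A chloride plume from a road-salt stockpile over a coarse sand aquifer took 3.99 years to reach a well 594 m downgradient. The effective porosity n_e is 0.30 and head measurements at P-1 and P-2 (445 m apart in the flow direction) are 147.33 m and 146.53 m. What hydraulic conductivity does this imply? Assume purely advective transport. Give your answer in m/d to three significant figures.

Hydraulic gradient i = (147.33 − 146.53) / 445 = 0.80 / 445 = 0.001798
t = 3.99 years = 1456 d
v = L / t = 594 / 1456 = 0.4079 m/d
K = v · n / i = 0.4079 × 0.30 / 0.001798 = 68.1 m/d

68.1 m/d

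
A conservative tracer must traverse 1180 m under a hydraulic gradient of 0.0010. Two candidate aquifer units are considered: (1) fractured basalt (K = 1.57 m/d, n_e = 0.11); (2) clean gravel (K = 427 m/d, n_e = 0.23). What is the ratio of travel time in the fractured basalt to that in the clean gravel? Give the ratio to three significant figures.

130

Unit 1 (fractured basalt): v = 1.57×0.0010/0.11 = 0.01427 m/d, t = 1180/0.01427 = 82680 d
Unit 2 (clean gravel): v = 427×0.0010/0.23 = 1.857 m/d, t = 1180/1.857 = 635.6 d
t(fractured basalt) / t(clean gravel) = 82680/635.6 = 130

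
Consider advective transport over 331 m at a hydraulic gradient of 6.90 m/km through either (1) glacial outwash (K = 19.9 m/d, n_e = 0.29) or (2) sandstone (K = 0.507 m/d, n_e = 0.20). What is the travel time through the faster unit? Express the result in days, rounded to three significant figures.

699 days

Unit 1 (glacial outwash): v = 19.9×0.0069/0.29 = 0.4735 m/d, t = 331/0.4735 = 699.1 d
Unit 2 (sandstone): v = 0.507×0.0069/0.20 = 0.01749 m/d, t = 331/0.01749 = 18920 d
Faster unit: t = 699 d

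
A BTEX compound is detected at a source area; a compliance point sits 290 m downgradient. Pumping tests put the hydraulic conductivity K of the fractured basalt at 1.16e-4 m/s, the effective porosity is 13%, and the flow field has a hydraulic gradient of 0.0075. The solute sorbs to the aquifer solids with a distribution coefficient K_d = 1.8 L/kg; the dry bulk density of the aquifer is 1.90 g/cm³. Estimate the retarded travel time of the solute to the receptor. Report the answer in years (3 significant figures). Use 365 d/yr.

37.5 years

K = 1.16e-4 m/s × 86400 s/d = 10.02 m/d
Specific discharge q = 10.02 × 0.0075 = 0.07517 m/d
Average linear velocity = 0.07517 / 0.13 = 0.5782 m/d
Retardation R = 1 + ρ_b·K_d/n = 1 + 1.90×1.8/0.13 = 27.31
Contaminant velocity v_c = v/R = 0.5782/27.31 = 0.02117 m/d
t = L/v_c = 290/0.02117 = 13700 d
   = 13700/365 = 37.5 yr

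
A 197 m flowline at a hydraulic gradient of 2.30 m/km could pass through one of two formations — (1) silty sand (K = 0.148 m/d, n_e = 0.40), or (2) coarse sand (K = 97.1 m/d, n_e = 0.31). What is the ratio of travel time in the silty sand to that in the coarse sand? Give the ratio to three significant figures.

847

Unit 1 (silty sand): v = 0.148×0.0023/0.40 = 8.510e-4 m/d, t = 197/8.510e-4 = 231500 d
Unit 2 (coarse sand): v = 97.1×0.0023/0.31 = 0.7204 m/d, t = 197/0.7204 = 273.5 d
t(silty sand) / t(coarse sand) = 231500/273.5 = 847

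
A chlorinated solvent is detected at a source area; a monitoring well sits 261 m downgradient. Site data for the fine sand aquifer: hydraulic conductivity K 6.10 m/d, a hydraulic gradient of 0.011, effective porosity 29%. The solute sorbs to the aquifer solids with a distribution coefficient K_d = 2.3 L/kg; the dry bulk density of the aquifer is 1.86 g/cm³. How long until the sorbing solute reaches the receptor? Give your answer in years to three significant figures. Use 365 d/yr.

Darcy flux q = K·i = 6.10 × 0.011 = 0.06710 m/d
v_s = q/n_e = 0.06710/0.29 = 0.2314 m/d
Retardation R = 1 + ρ_b·K_d/n = 1 + 1.86×2.3/0.29 = 15.75
Contaminant velocity v_c = v/R = 0.2314/15.75 = 0.01469 m/d
t = L/v_c = 261/0.01469 = 17770 d
   = 17770/365 = 48.7 yr

48.7 years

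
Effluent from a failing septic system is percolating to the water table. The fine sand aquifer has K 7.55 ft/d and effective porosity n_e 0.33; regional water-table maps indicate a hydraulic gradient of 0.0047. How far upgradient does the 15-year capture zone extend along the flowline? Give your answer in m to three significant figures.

K = 7.55 ft/d × 0.3048 = 2.301 m/d
q = Ki = 2.301 × 0.0047 = 0.01082 m/d
Average linear velocity = 0.01082 / 0.33 = 0.03278 m/d
T = 15 yr × 365 = 5475 d
L = v × T = 0.03278 × 5475 = 179.4 m

179 m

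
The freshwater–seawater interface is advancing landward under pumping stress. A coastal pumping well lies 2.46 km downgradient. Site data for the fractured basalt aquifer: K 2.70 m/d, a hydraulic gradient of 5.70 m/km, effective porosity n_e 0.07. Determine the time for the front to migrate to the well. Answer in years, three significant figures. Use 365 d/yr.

q = Ki = 2.70 × 0.0057 = 0.01539 m/d
v_s = q/n_e = 0.01539/0.07 = 0.2199 m/d
L = 2.46 km = 2460 m
t = L / v = 2460 / 0.2199 = 11190 d
   = 11190 / 365 = 30.7 yr

30.7 years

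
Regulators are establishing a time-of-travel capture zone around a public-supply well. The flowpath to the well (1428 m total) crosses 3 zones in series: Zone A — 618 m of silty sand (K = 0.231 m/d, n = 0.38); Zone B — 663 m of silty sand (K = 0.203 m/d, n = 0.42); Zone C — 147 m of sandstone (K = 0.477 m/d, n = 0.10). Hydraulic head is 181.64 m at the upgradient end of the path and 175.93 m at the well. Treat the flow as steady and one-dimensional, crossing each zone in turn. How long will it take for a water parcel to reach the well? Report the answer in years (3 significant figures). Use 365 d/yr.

1580 years

Total head drop ΔH = 181.64 − 175.93 = 5.71 m
Continuity: the same q passes through each zone, so ΔH = q·Σ(L_j/K_j) — the zones act as resistances in series.
Σ(L/K) = 618/0.231 + 663/0.203 + 147/0.477 = 2675 + 3266 + 308.2 = 6250 d
q = ΔH / Σ(L/K) = 5.71 / 6250 = 9.137e-4 m/d (same in every zone)
Zone A: v = q/n = 9.137e-4/0.38 = 0.002404 m/d → t_A = 618/0.002404 = 257000 d
Zone B: v = q/n = 9.137e-4/0.42 = 0.002175 m/d → t_B = 663/0.002175 = 304800 d
Zone C: v = q/n = 9.137e-4/0.10 = 0.009137 m/d → t_C = 147/0.009137 = 16090 d
Total t = 257000 + 304800 + 16090 = 577900 d
   = 577900 / 365 = 1580 yr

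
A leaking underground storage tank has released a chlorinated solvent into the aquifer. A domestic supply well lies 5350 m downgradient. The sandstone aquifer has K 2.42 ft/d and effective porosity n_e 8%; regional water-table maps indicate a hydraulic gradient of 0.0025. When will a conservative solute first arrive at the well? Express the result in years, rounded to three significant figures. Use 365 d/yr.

636 years

K = 2.42 ft/d × 0.3048 = 0.7376 m/d
Darcy flux q = K·i = 0.7376 × 0.0025 = 0.001844 m/d
Seepage velocity v = q / n = 0.001844 / 0.08 = 0.02305 m/d
t = L / v = 5350 / 0.02305 = 232100 d
   = 232100 / 365 = 636 yr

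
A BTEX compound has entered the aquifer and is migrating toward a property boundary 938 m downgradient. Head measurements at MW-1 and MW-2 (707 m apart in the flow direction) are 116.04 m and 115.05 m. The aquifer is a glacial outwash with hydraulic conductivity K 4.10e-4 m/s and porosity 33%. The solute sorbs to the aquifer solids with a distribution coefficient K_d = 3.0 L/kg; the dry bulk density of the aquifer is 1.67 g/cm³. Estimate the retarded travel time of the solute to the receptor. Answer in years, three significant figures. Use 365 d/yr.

Hydraulic gradient i = (116.04 − 115.05) / 707 = 0.99 / 707 = 0.001400
K = 4.10e-4 m/s × 86400 s/d = 35.42 m/d
q = Ki = 35.42 × 0.001400 = 0.04960 m/d
v_s = q/n_e = 0.04960/0.33 = 0.1503 m/d
Retardation R = 1 + ρ_b·K_d/n = 1 + 1.67×3.0/0.33 = 16.18
Contaminant velocity v_c = v/R = 0.1503/16.18 = 0.009289 m/d
t = L/v_c = 938/0.009289 = 101000 d
   = 101000/365 = 277 yr

277 years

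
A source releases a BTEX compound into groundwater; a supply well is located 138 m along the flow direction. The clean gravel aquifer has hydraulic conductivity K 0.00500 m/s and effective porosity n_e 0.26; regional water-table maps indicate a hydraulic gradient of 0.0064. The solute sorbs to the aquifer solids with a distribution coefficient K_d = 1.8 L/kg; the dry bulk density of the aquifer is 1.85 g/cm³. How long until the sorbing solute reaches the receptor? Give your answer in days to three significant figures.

179 days

K = 0.00500 m/s × 86400 s/d = 432.0 m/d
Specific discharge q = 432.0 × 0.0064 = 2.765 m/d
v = Ki/n = 432.0·0.0064/0.26 = 10.63 m/d
Retardation R = 1 + ρ_b·K_d/n = 1 + 1.85×1.8/0.26 = 13.81
Contaminant velocity v_c = v/R = 10.63/13.81 = 0.7701 m/d
t = L/v_c = 138/0.7701 = 179.2 d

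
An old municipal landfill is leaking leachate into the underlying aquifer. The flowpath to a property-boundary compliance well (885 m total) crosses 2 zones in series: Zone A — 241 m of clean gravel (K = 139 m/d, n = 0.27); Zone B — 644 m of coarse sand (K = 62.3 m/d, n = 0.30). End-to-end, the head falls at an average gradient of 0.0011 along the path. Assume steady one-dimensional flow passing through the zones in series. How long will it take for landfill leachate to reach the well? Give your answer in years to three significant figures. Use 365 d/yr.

Steady 1-D flow in series ⇒ the Darcy flux q is identical in every zone and the zone head losses add (resistances L/K in series).
Σ(L/K) = 241/139 + 644/62.3 = 1.734 + 10.34 = 12.07 d
K_eq = L_total / Σ(L/K) = 885 / 12.07 = 73.32 m/d
q = K_eq · i = 73.32 × 0.0011 = 0.08065 m/d (same in every zone)
Zone A: v = q/n = 0.08065/0.27 = 0.2987 m/d → t_A = 241/0.2987 = 806.8 d
Zone B: v = q/n = 0.08065/0.30 = 0.2688 m/d → t_B = 644/0.2688 = 2396 d
Total t = 806.8 + 2396 = 3202 d
   = 3202 / 365 = 8.77 yr

8.77 years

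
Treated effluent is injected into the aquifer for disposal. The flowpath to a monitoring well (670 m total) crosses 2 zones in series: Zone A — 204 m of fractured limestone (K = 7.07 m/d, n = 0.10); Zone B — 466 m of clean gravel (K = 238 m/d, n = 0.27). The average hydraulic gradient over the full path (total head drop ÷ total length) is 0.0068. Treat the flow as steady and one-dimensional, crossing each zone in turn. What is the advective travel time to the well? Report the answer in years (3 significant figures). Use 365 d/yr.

2.71 years

Continuity: the same q passes through each zone, so ΔH = q·Σ(L_j/K_j) — the zones act as resistances in series.
Σ(L/K) = 204/7.07 + 466/238 = 28.85 + 1.958 = 30.81 d
K_eq = L_total / Σ(L/K) = 670 / 30.81 = 21.74 m/d
q = K_eq · i = 21.74 × 0.0068 = 0.1479 m/d (same in every zone)
Zone A: v = q/n = 0.1479/0.10 = 1.479 m/d → t_A = 204/1.479 = 138.0 d
Zone B: v = q/n = 0.1479/0.27 = 0.5476 m/d → t_B = 466/0.5476 = 850.9 d
Total t = 138.0 + 850.9 = 988.9 d
   = 988.9 / 365 = 2.71 yr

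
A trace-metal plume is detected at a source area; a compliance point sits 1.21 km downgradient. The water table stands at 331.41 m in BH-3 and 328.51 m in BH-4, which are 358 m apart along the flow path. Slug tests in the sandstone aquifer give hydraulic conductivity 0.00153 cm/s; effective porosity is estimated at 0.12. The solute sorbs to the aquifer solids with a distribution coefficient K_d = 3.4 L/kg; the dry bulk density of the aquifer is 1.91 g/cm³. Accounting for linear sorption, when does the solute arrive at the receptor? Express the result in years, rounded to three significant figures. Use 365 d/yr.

2050 years

Hydraulic gradient i = (331.41 − 328.51) / 358 = 2.90 / 358 = 0.008101
K = 0.00153 cm/s × 864 = 1.322 m/d
Specific discharge q = 1.322 × 0.008101 = 0.01071 m/d
Average linear velocity = 0.01071 / 0.12 = 0.08924 m/d
Retardation R = 1 + ρ_b·K_d/n = 1 + 1.91×3.4/0.12 = 55.12
Contaminant velocity v_c = v/R = 0.08924/55.12 = 0.001619 m/d
L = 1.21 km = 1210 m
t = L/v_c = 1210/0.001619 = 747400 d
   = 747400/365 = 2050 yr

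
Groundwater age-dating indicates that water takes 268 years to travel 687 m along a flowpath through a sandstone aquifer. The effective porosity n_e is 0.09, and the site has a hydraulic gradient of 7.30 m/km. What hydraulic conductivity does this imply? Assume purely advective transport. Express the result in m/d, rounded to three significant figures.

0.0866 m/d

t = 268 years = 97820 d
v = L / t = 687 / 97820 = 0.007023 m/d
K = v · n / i = 0.007023 × 0.09 / 0.0073 = 0.0866 m/d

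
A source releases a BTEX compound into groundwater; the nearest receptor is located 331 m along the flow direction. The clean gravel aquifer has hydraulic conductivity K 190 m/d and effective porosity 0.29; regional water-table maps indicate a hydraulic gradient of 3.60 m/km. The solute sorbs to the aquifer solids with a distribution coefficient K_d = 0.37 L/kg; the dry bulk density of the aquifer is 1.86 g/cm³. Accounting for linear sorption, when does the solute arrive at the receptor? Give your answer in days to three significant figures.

Darcy flux q = K·i = 190 × 0.0036 = 0.6840 m/d
Average linear velocity = 0.6840 / 0.29 = 2.359 m/d
Retardation R = 1 + ρ_b·K_d/n = 1 + 1.86×0.37/0.29 = 3.373
Contaminant velocity v_c = v/R = 2.359/3.373 = 0.6992 m/d
t = L/v_c = 331/0.6992 = 473.4 d

473 days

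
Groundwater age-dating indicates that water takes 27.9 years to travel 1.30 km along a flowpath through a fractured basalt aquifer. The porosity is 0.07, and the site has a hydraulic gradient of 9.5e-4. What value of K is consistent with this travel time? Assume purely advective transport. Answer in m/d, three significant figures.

t = 27.9 years = 10180 d
L = 1.30 km = 1300 m
v = L / t = 1300 / 10180 = 0.1277 m/d
K = v · n / i = 0.1277 × 0.07 / 9.5e-4 = 9.41 m/d

9.41 m/d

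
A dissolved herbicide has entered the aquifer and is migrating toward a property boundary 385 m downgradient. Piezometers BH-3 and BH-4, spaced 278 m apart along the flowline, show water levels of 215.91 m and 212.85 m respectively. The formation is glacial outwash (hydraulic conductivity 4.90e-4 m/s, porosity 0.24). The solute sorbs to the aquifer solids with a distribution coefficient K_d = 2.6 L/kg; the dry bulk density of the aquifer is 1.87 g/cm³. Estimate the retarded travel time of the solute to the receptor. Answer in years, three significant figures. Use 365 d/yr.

Hydraulic gradient i = (215.91 − 212.85) / 278 = 3.06 / 278 = 0.01101
K = 4.90e-4 m/s × 86400 s/d = 42.34 m/d
q = Ki = 42.34 × 0.01101 = 0.4660 m/d
Average linear velocity = 0.4660 / 0.24 = 1.942 m/d
Retardation R = 1 + ρ_b·K_d/n = 1 + 1.87×2.6/0.24 = 21.26
Contaminant velocity v_c = v/R = 1.942/21.26 = 0.09134 m/d
t = L/v_c = 385/0.09134 = 4215 d
   = 4215/365 = 11.5 yr

11.5 years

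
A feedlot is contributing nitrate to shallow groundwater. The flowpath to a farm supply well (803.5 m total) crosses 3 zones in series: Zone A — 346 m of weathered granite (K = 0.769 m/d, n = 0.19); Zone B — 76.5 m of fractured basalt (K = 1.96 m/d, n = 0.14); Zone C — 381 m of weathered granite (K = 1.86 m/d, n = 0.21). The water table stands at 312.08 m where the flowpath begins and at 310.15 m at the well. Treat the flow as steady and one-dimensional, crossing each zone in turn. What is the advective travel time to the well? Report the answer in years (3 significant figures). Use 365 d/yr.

154 years

Total head drop ΔH = 312.08 − 310.15 = 1.93 m
Steady 1-D flow in series ⇒ the Darcy flux q is identical in every zone and the zone head losses add (resistances L/K in series).
Σ(L/K) = 346/0.769 + 76.5/1.96 + 381/1.86 = 449.9 + 39.03 + 204.8 = 693.8 d
q = ΔH / Σ(L/K) = 1.93 / 693.8 = 0.002782 m/d (same in every zone)
Zone A: v = q/n = 0.002782/0.19 = 0.01464 m/d → t_A = 346/0.01464 = 23630 d
Zone B: v = q/n = 0.002782/0.14 = 0.01987 m/d → t_B = 76.5/0.01987 = 3850 d
Zone C: v = q/n = 0.002782/0.21 = 0.01325 m/d → t_C = 381/0.01325 = 28760 d
Total t = 23630 + 3850 + 28760 = 56240 d
   = 56240 / 365 = 154 yr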